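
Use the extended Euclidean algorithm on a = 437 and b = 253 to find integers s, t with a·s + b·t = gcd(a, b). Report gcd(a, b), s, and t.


Euclidean algorithm on (437, 253) — divide until remainder is 0:
  437 = 1 · 253 + 184
  253 = 1 · 184 + 69
  184 = 2 · 69 + 46
  69 = 1 · 46 + 23
  46 = 2 · 23 + 0
gcd(437, 253) = 23.
Track Bezout coefficients alongside the remainders: start with r₀ = 437 = a·1 + b·0 (s = 1, t = 0) and r₁ = 253 = a·0 + b·1 (s = 0, t = 1); each new remainder r_{k+1} = r_{k-1} − q_k·r_k inherits s_{k+1} = s_{k-1} − q_k·s_k, t_{k+1} = t_{k-1} − q_k·t_k, so r_k = a·s_k + b·t_k at every step:
  q = 1: r = 184, s = 1 − 1·0 = 1, t = 0 − 1·1 = -1  (check: 437·1 + 253·(-1) = 184)
  q = 1: r = 69, s = 0 − 1·1 = -1, t = 1 − 1·(-1) = 2  (check: 437·(-1) + 253·2 = 69)
  q = 2: r = 46, s = 1 − 2·(-1) = 3, t = -1 − 2·2 = -5  (check: 437·3 + 253·(-5) = 46)
  q = 1: r = 23, s = -1 − 1·3 = -4, t = 2 − 1·(-5) = 7  (check: 437·(-4) + 253·7 = 23)
The row with r = 23 (the gcd) gives the Bezout coefficients s = -4, t = 7.
Result: 437 · (-4) + 253 · (7) = 23.

gcd(437, 253) = 23; s = -4, t = 7 (check: 437·(-4) + 253·7 = 23).


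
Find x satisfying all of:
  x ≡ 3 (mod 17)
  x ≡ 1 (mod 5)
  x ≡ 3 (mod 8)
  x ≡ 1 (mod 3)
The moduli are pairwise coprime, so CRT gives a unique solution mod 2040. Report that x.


Product of moduli M = 17 · 5 · 8 · 3 = 2040.
Merge one congruence at a time:
  Start: x ≡ 3 (mod 17).
  Combine with x ≡ 1 (mod 5); new modulus lcm = 85.
    Write x = 3 + 17·t and substitute into x ≡ 1 (mod 5): 17·t ≡ 1 − 3 = -2 (mod 5).
    Reduce coefficients mod 5: 2·t ≡ 3 (mod 5).
    The inverse of 2 mod 5 is 3 (since 2·3 = 6 = 1·5 + 1), so t ≡ 3·3 = 9 ≡ 4 (mod 5).
    Then x = 3 + 17·4 = 71, valid modulo lcm(17, 5) = 85: x ≡ 71 (mod 85).
  Combine with x ≡ 3 (mod 8); new modulus lcm = 680.
    Write x = 71 + 85·t and substitute into x ≡ 3 (mod 8): 85·t ≡ 3 − 71 = -68 (mod 8).
    Reduce coefficients mod 8: 5·t ≡ 4 (mod 8).
    The inverse of 5 mod 8 is 5 (since 5·5 = 25 = 3·8 + 1), so t ≡ 5·4 = 20 ≡ 4 (mod 8).
    Then x = 71 + 85·4 = 411, valid modulo lcm(85, 8) = 680: x ≡ 411 (mod 680).
  Combine with x ≡ 1 (mod 3); new modulus lcm = 2040.
    Write x = 411 + 680·t and substitute into x ≡ 1 (mod 3): 680·t ≡ 1 − 411 = -410 (mod 3).
    Reduce coefficients mod 3: 2·t ≡ 1 (mod 3).
    The inverse of 2 mod 3 is 2 (since 2·2 = 4 = 1·3 + 1), so t ≡ 2·1 = 2 ≡ 2 (mod 3).
    Then x = 411 + 680·2 = 1771, valid modulo lcm(680, 3) = 2040: x ≡ 1771 (mod 2040).
Verify against each original: 1771 mod 17 = 3, 1771 mod 5 = 1, 1771 mod 8 = 3, 1771 mod 3 = 1.

x ≡ 1771 (mod 2040).


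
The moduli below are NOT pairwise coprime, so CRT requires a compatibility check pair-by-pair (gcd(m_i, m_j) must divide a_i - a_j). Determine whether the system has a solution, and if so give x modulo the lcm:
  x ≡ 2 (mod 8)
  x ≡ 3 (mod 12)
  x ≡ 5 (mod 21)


Moduli 8, 12, 21 are not pairwise coprime, so CRT works modulo lcm(m_i) when all pairwise compatibility conditions hold.
Pairwise compatibility: gcd(m_i, m_j) must divide a_i - a_j for every pair.
Merge one congruence at a time:
  Start: x ≡ 2 (mod 8).
  Combine with x ≡ 3 (mod 12): gcd(8, 12) = 4, and 3 - 2 = 1 is NOT divisible by 4.
    ⇒ system is inconsistent (no integer solution).

No solution (the system is inconsistent).


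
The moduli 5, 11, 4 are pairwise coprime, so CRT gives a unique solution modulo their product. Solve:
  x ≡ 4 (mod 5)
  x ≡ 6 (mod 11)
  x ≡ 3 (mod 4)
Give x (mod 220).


Moduli 5, 11, 4 are pairwise coprime; by CRT there is a unique solution modulo M = 5 · 11 · 4 = 220.
Solve pairwise, accumulating the modulus:
  Start with x ≡ 4 (mod 5).
  Combine with x ≡ 6 (mod 11): since gcd(5, 11) = 1, we get a unique residue mod 55.
    Write x = 4 + 5·t and substitute into x ≡ 6 (mod 11): 5·t ≡ 6 − 4 = 2 (mod 11).
    The inverse of 5 mod 11 is 9 (since 5·9 = 45 = 4·11 + 1), so t ≡ 9·2 = 18 ≡ 7 (mod 11).
    Then x = 4 + 5·7 = 39, valid modulo lcm(5, 11) = 55: x ≡ 39 (mod 55).
  Combine with x ≡ 3 (mod 4): since gcd(55, 4) = 1, we get a unique residue mod 220.
    Write x = 39 + 55·t and substitute into x ≡ 3 (mod 4): 55·t ≡ 3 − 39 = -36 (mod 4).
    Reduce coefficients mod 4: 3·t ≡ 0 (mod 4).
    The inverse of 3 mod 4 is 3 (since 3·3 = 9 = 2·4 + 1), so t ≡ 3·0 = 0 ≡ 0 (mod 4).
    Then x = 39 + 55·0 = 39, valid modulo lcm(55, 4) = 220: x ≡ 39 (mod 220).
Verify: 39 mod 5 = 4 ✓, 39 mod 11 = 6 ✓, 39 mod 4 = 3 ✓.

x ≡ 39 (mod 220).


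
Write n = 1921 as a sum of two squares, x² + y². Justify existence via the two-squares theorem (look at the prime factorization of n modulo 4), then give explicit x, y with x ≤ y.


Step 1: Factor n = 1921 = 17 · 113.
Step 2: Check the mod-4 condition on each prime factor: 17 ≡ 1 (mod 4), exponent 1; 113 ≡ 1 (mod 4), exponent 1.
All primes ≡ 3 (mod 4) appear to even exponent (or don't appear), so by the two-squares theorem n IS expressible as a sum of two squares.
Step 3: Build a representation. Here n = 17 · 113 is a product of primes ≡ 1 (mod 4). Each prime p ≡ 1 (mod 4) is itself a sum of two squares; find a² by testing p − a² for a perfect square:
  17: 17 − 1² = 16 = 4² ⇒ 17 = 1² + 4².
  113: 113 − 1² = 112, 113 − 2² = 109, 113 − 3² = 104, 113 − 4² = 97, 113 − 5² = 88, 113 − 6² = 77, 113 − 7² = 64 = 8² ⇒ 113 = 7² + 8².
  Combine using the Brahmagupta–Fibonacci identity (a² + b²)(c² + d²) = (ac − bd)² + (ad + bc)² = (ac + bd)² + (ad − bc)²:
  17 · 113 = 1921: from (1² + 4²)(7² + 8²), take (1·7 − 4·8, 1·8 + 4·7) = (7 − 32, 8 + 28) = (-25, 36); dropping signs (only squares matter) gives (25, 36); check 25² + 36² = 625 + 1296 = 1921 ✓.
Step 4: Order so x ≤ y and verify: 25² + 36² = 625 + 1296 = 1921 = n. ✓

n = 1921 = 25² + 36² (one valid representation with x ≤ y).


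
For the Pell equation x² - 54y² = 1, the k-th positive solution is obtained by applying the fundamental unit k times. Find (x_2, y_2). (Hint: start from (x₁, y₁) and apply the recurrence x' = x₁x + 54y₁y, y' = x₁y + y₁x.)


Step 1: Find the fundamental solution (x₁, y₁) of x² - 54y² = 1.
  Expand √54 as a continued fraction. a₀ = ⌊√54⌋ = 7; iterate m_{k+1} = d_k·a_k − m_k, d_{k+1} = (54 − m_{k+1}²)/d_k, a_{k+1} = ⌊(a₀ + m_{k+1})/d_{k+1}⌋ (starting m₀ = 0, d₀ = 1), with convergents p_k = a_k·p_{k-1} + p_{k-2}, q_k = a_k·q_{k-1} + q_{k-2} (p₋₁ = 1, q₋₁ = 0):
  k = 0: a₀ = 7; p₀/q₀ = 7/1; p₀² − 54·q₀² = 49 − 54 = -5.
  k = 1: m = 7, d = 5, a = ⌊(7 + 7)/5⌋ = 2; p/q = (2·7 + 1)/(2·1 + 0) = 15/2; p² − 54·q² = 225 − 216 = 9.
  k = 2: m = 3, d = 9, a = ⌊(7 + 3)/9⌋ = 1; p/q = (1·15 + 7)/(1·2 + 1) = 22/3; p² − 54·q² = 484 − 486 = -2.
  k = 3: m = 6, d = 2, a = ⌊(7 + 6)/2⌋ = 6; p/q = (6·22 + 15)/(6·3 + 2) = 147/20; p² − 54·q² = 21609 − 21600 = 9.
  k = 4: m = 6, d = 9, a = ⌊(7 + 6)/9⌋ = 1; p/q = (1·147 + 22)/(1·20 + 3) = 169/23; p² − 54·q² = 28561 − 28566 = -5.
  k = 5: m = 3, d = 5, a = ⌊(7 + 3)/5⌋ = 2; p/q = (2·169 + 147)/(2·23 + 20) = 485/66; p² − 54·q² = 235225 − 235224 = 1.
  The first convergent with p² − 54·q² = 1 gives the fundamental solution (x₁, y₁) = (485, 66).
Step 2: Apply the recurrence (x_{n+1}, y_{n+1}) = (x₁x_n + 54y₁y_n, x₁y_n + y₁x_n) repeatedly.
  From (x_1, y_1) = (485, 66): x_2 = 485·485 + 54·66·66 = 470449; y_2 = 485·66 + 66·485 = 64020.
Step 3: Verify x_2² - 54·y_2² = 221322261601 - 221322261600 = 1 (should be 1). ✓

(x_1, y_1) = (485, 66); (x_2, y_2) = (470449, 64020).


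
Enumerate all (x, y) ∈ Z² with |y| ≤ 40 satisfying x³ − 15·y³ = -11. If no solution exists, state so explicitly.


The equation is x³ - 15y³ = -11. For fixed y, x³ = 15·y³ − 11, so a solution requires the RHS to be a perfect cube.
Strategy: iterate y from -40 to 40, compute RHS = 15·y³ − 11, and check whether it is a (positive or negative) perfect cube.
Check small values of y:
  y = 0: RHS = -11 is not a perfect cube.
  y = 1: RHS = 4 is not a perfect cube.
  y = -1: RHS = -26 is not a perfect cube.
  y = 2: RHS = 109 is not a perfect cube.
  y = -2: RHS = -131 is not a perfect cube.
  y = 3: RHS = 394 is not a perfect cube.
  y = -3: RHS = -416 is not a perfect cube.
Continuing the search up to |y| = 40 finds no solutions either.
No (x, y) in the scanned range satisfies the equation.

No integer solutions with |y| ≤ 40.


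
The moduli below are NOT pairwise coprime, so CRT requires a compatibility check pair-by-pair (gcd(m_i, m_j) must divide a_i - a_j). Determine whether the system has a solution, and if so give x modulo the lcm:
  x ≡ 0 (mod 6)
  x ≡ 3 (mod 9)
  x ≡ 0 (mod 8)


Moduli 6, 9, 8 are not pairwise coprime, so CRT works modulo lcm(m_i) when all pairwise compatibility conditions hold.
Pairwise compatibility: gcd(m_i, m_j) must divide a_i - a_j for every pair.
Merge one congruence at a time:
  Start: x ≡ 0 (mod 6).
  Combine with x ≡ 3 (mod 9): gcd(6, 9) = 3; 3 - 0 = 3, which IS divisible by 3, so compatible.
    Write x = 0 + 6·t and substitute into x ≡ 3 (mod 9): 6·t ≡ 3 − 0 = 3 (mod 9).
    Divide the congruence (and modulus) by g = 3: 2·t ≡ 1 (mod 3).
    The inverse of 2 mod 3 is 2 (since 2·2 = 4 = 1·3 + 1), so t ≡ 2·1 = 2 ≡ 2 (mod 3).
    Then x = 0 + 6·2 = 12, valid modulo lcm(6, 9) = 18: x ≡ 12 (mod 18).
  Combine with x ≡ 0 (mod 8): gcd(18, 8) = 2; 0 - 12 = -12, which IS divisible by 2, so compatible.
    Write x = 12 + 18·t and substitute into x ≡ 0 (mod 8): 18·t ≡ 0 − 12 = -12 (mod 8).
    Divide the congruence (and modulus) by g = 2: 9·t ≡ -6 (mod 4).
    Reduce coefficients mod 4: 1·t ≡ 2 (mod 4).
    So t ≡ 2 (mod 4).
    Then x = 12 + 18·2 = 48, valid modulo lcm(18, 8) = 72: x ≡ 48 (mod 72).
Verify: 48 mod 6 = 0, 48 mod 9 = 3, 48 mod 8 = 0.

x ≡ 48 (mod 72).


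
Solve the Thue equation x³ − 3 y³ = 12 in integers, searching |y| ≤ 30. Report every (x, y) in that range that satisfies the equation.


The equation is x³ - 3y³ = 12. For fixed y, x³ = 3·y³ + 12, so a solution requires the RHS to be a perfect cube.
Strategy: iterate y from -30 to 30, compute RHS = 3·y³ + 12, and check whether it is a (positive or negative) perfect cube.
Check small values of y:
  y = 0: RHS = 12 is not a perfect cube.
  y = 1: RHS = 15 is not a perfect cube.
  y = -1: RHS = 9 is not a perfect cube.
  y = 2: RHS = 36 is not a perfect cube.
  y = -2: RHS = -12 is not a perfect cube.
  y = 3: RHS = 93 is not a perfect cube.
  y = -3: RHS = -69 is not a perfect cube.
Continuing the search up to |y| = 30 finds no solutions either.
No (x, y) in the scanned range satisfies the equation.

No integer solutions with |y| ≤ 30.


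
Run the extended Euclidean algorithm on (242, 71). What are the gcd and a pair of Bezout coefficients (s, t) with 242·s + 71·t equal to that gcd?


Euclidean algorithm on (242, 71) — divide until remainder is 0:
  242 = 3 · 71 + 29
  71 = 2 · 29 + 13
  29 = 2 · 13 + 3
  13 = 4 · 3 + 1
  3 = 3 · 1 + 0
gcd(242, 71) = 1.
Track Bezout coefficients alongside the remainders: start with r₀ = 242 = a·1 + b·0 (s = 1, t = 0) and r₁ = 71 = a·0 + b·1 (s = 0, t = 1); each new remainder r_{k+1} = r_{k-1} − q_k·r_k inherits s_{k+1} = s_{k-1} − q_k·s_k, t_{k+1} = t_{k-1} − q_k·t_k, so r_k = a·s_k + b·t_k at every step:
  q = 3: r = 29, s = 1 − 3·0 = 1, t = 0 − 3·1 = -3  (check: 242·1 + 71·(-3) = 29)
  q = 2: r = 13, s = 0 − 2·1 = -2, t = 1 − 2·(-3) = 7  (check: 242·(-2) + 71·7 = 13)
  q = 2: r = 3, s = 1 − 2·(-2) = 5, t = -3 − 2·7 = -17  (check: 242·5 + 71·(-17) = 3)
  q = 4: r = 1, s = -2 − 4·5 = -22, t = 7 − 4·(-17) = 75  (check: 242·(-22) + 71·75 = 1)
The row with r = 1 (the gcd) gives the Bezout coefficients s = -22, t = 75.
Result: 242 · (-22) + 71 · (75) = 1.

gcd(242, 71) = 1; s = -22, t = 75 (check: 242·(-22) + 71·75 = 1).


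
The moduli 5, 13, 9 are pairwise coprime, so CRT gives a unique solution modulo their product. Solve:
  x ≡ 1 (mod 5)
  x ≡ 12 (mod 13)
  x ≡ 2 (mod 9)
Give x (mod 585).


Moduli 5, 13, 9 are pairwise coprime; by CRT there is a unique solution modulo M = 5 · 13 · 9 = 585.
Solve pairwise, accumulating the modulus:
  Start with x ≡ 1 (mod 5).
  Combine with x ≡ 12 (mod 13): since gcd(5, 13) = 1, we get a unique residue mod 65.
    Write x = 1 + 5·t and substitute into x ≡ 12 (mod 13): 5·t ≡ 12 − 1 = 11 (mod 13).
    The inverse of 5 mod 13 is 8 (since 5·8 = 40 = 3·13 + 1), so t ≡ 8·11 = 88 ≡ 10 (mod 13).
    Then x = 1 + 5·10 = 51, valid modulo lcm(5, 13) = 65: x ≡ 51 (mod 65).
  Combine with x ≡ 2 (mod 9): since gcd(65, 9) = 1, we get a unique residue mod 585.
    Write x = 51 + 65·t and substitute into x ≡ 2 (mod 9): 65·t ≡ 2 − 51 = -49 (mod 9).
    Reduce coefficients mod 9: 2·t ≡ 5 (mod 9).
    The inverse of 2 mod 9 is 5 (since 2·5 = 10 = 1·9 + 1), so t ≡ 5·5 = 25 ≡ 7 (mod 9).
    Then x = 51 + 65·7 = 506, valid modulo lcm(65, 9) = 585: x ≡ 506 (mod 585).
Verify: 506 mod 5 = 1 ✓, 506 mod 13 = 12 ✓, 506 mod 9 = 2 ✓.

x ≡ 506 (mod 585).


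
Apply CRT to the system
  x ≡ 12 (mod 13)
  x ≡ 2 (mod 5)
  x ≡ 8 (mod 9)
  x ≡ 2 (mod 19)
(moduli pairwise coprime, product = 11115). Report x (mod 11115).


Product of moduli M = 13 · 5 · 9 · 19 = 11115.
Merge one congruence at a time:
  Start: x ≡ 12 (mod 13).
  Combine with x ≡ 2 (mod 5); new modulus lcm = 65.
    Write x = 12 + 13·t and substitute into x ≡ 2 (mod 5): 13·t ≡ 2 − 12 = -10 (mod 5).
    Reduce coefficients mod 5: 3·t ≡ 0 (mod 5).
    The inverse of 3 mod 5 is 2 (since 3·2 = 6 = 1·5 + 1), so t ≡ 2·0 = 0 ≡ 0 (mod 5).
    Then x = 12 + 13·0 = 12, valid modulo lcm(13, 5) = 65: x ≡ 12 (mod 65).
  Combine with x ≡ 8 (mod 9); new modulus lcm = 585.
    Write x = 12 + 65·t and substitute into x ≡ 8 (mod 9): 65·t ≡ 8 − 12 = -4 (mod 9).
    Reduce coefficients mod 9: 2·t ≡ 5 (mod 9).
    The inverse of 2 mod 9 is 5 (since 2·5 = 10 = 1·9 + 1), so t ≡ 5·5 = 25 ≡ 7 (mod 9).
    Then x = 12 + 65·7 = 467, valid modulo lcm(65, 9) = 585: x ≡ 467 (mod 585).
  Combine with x ≡ 2 (mod 19); new modulus lcm = 11115.
    Write x = 467 + 585·t and substitute into x ≡ 2 (mod 19): 585·t ≡ 2 − 467 = -465 (mod 19).
    Reduce coefficients mod 19: 15·t ≡ 10 (mod 19).
    The inverse of 15 mod 19 is 14 (since 15·14 = 210 = 11·19 + 1), so t ≡ 14·10 = 140 ≡ 7 (mod 19).
    Then x = 467 + 585·7 = 4562, valid modulo lcm(585, 19) = 11115: x ≡ 4562 (mod 11115).
Verify against each original: 4562 mod 13 = 12, 4562 mod 5 = 2, 4562 mod 9 = 8, 4562 mod 19 = 2.

x ≡ 4562 (mod 11115).


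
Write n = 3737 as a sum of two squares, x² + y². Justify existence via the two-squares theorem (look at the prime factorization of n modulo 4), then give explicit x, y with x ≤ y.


Step 1: Factor n = 3737 = 37 · 101.
Step 2: Check the mod-4 condition on each prime factor: 37 ≡ 1 (mod 4), exponent 1; 101 ≡ 1 (mod 4), exponent 1.
All primes ≡ 3 (mod 4) appear to even exponent (or don't appear), so by the two-squares theorem n IS expressible as a sum of two squares.
Step 3: Build a representation. Here n = 37 · 101 is a product of primes ≡ 1 (mod 4). Each prime p ≡ 1 (mod 4) is itself a sum of two squares; find a² by testing p − a² for a perfect square:
  37: 37 − 1² = 36 = 6² ⇒ 37 = 1² + 6².
  101: 101 − 1² = 100 = 10² ⇒ 101 = 1² + 10².
  Combine using the Brahmagupta–Fibonacci identity (a² + b²)(c² + d²) = (ac − bd)² + (ad + bc)² = (ac + bd)² + (ad − bc)²:
  37 · 101 = 3737: from (1² + 6²)(1² + 10²), take (1·1 − 6·10, 1·10 + 6·1) = (1 − 60, 10 + 6) = (-59, 16); dropping signs (only squares matter) gives (59, 16); check 59² + 16² = 3481 + 256 = 3737 ✓.
Step 4: Order so x ≤ y and verify: 16² + 59² = 256 + 3481 = 3737 = n. ✓

n = 3737 = 16² + 59² (one valid representation with x ≤ y).


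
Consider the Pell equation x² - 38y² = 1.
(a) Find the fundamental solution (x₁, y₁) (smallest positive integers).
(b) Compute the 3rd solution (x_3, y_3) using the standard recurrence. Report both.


Step 1: Find the fundamental solution (x₁, y₁) of x² - 38y² = 1.
  Expand √38 as a continued fraction. a₀ = ⌊√38⌋ = 6; iterate m_{k+1} = d_k·a_k − m_k, d_{k+1} = (38 − m_{k+1}²)/d_k, a_{k+1} = ⌊(a₀ + m_{k+1})/d_{k+1}⌋ (starting m₀ = 0, d₀ = 1), with convergents p_k = a_k·p_{k-1} + p_{k-2}, q_k = a_k·q_{k-1} + q_{k-2} (p₋₁ = 1, q₋₁ = 0):
  k = 0: a₀ = 6; p₀/q₀ = 6/1; p₀² − 38·q₀² = 36 − 38 = -2.
  k = 1: m = 6, d = 2, a = ⌊(6 + 6)/2⌋ = 6; p/q = (6·6 + 1)/(6·1 + 0) = 37/6; p² − 38·q² = 1369 − 1368 = 1.
  The first convergent with p² − 38·q² = 1 gives the fundamental solution (x₁, y₁) = (37, 6).
Step 2: Apply the recurrence (x_{n+1}, y_{n+1}) = (x₁x_n + 38y₁y_n, x₁y_n + y₁x_n) repeatedly.
  From (x_1, y_1) = (37, 6): x_2 = 37·37 + 38·6·6 = 2737; y_2 = 37·6 + 6·37 = 444.
  From (x_2, y_2) = (2737, 444): x_3 = 37·2737 + 38·6·444 = 202501; y_3 = 37·444 + 6·2737 = 32850.
Step 3: Verify x_3² - 38·y_3² = 41006655001 - 41006655000 = 1 (should be 1). ✓

(x_1, y_1) = (37, 6); (x_3, y_3) = (202501, 32850).


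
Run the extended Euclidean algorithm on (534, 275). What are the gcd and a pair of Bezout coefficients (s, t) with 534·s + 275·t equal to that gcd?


Euclidean algorithm on (534, 275) — divide until remainder is 0:
  534 = 1 · 275 + 259
  275 = 1 · 259 + 16
  259 = 16 · 16 + 3
  16 = 5 · 3 + 1
  3 = 3 · 1 + 0
gcd(534, 275) = 1.
Track Bezout coefficients alongside the remainders: start with r₀ = 534 = a·1 + b·0 (s = 1, t = 0) and r₁ = 275 = a·0 + b·1 (s = 0, t = 1); each new remainder r_{k+1} = r_{k-1} − q_k·r_k inherits s_{k+1} = s_{k-1} − q_k·s_k, t_{k+1} = t_{k-1} − q_k·t_k, so r_k = a·s_k + b·t_k at every step:
  q = 1: r = 259, s = 1 − 1·0 = 1, t = 0 − 1·1 = -1  (check: 534·1 + 275·(-1) = 259)
  q = 1: r = 16, s = 0 − 1·1 = -1, t = 1 − 1·(-1) = 2  (check: 534·(-1) + 275·2 = 16)
  q = 16: r = 3, s = 1 − 16·(-1) = 17, t = -1 − 16·2 = -33  (check: 534·17 + 275·(-33) = 3)
  q = 5: r = 1, s = -1 − 5·17 = -86, t = 2 − 5·(-33) = 167  (check: 534·(-86) + 275·167 = 1)
The row with r = 1 (the gcd) gives the Bezout coefficients s = -86, t = 167.
Result: 534 · (-86) + 275 · (167) = 1.

gcd(534, 275) = 1; s = -86, t = 167 (check: 534·(-86) + 275·167 = 1).


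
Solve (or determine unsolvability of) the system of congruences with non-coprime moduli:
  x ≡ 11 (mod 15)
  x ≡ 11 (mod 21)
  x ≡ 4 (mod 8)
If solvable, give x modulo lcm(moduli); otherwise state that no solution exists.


Moduli 15, 21, 8 are not pairwise coprime, so CRT works modulo lcm(m_i) when all pairwise compatibility conditions hold.
Pairwise compatibility: gcd(m_i, m_j) must divide a_i - a_j for every pair.
Merge one congruence at a time:
  Start: x ≡ 11 (mod 15).
  Combine with x ≡ 11 (mod 21): gcd(15, 21) = 3; 11 - 11 = 0, which IS divisible by 3, so compatible.
    Write x = 11 + 15·t and substitute into x ≡ 11 (mod 21): 15·t ≡ 11 − 11 = 0 (mod 21).
    Divide the congruence (and modulus) by g = 3: 5·t ≡ 0 (mod 7).
    The inverse of 5 mod 7 is 3 (since 5·3 = 15 = 2·7 + 1), so t ≡ 3·0 = 0 ≡ 0 (mod 7).
    Then x = 11 + 15·0 = 11, valid modulo lcm(15, 21) = 105: x ≡ 11 (mod 105).
  Combine with x ≡ 4 (mod 8): gcd(105, 8) = 1; 4 - 11 = -7, which IS divisible by 1, so compatible.
    Write x = 11 + 105·t and substitute into x ≡ 4 (mod 8): 105·t ≡ 4 − 11 = -7 (mod 8).
    Reduce coefficients mod 8: 1·t ≡ 1 (mod 8).
    So t ≡ 1 (mod 8).
    Then x = 11 + 105·1 = 116, valid modulo lcm(105, 8) = 840: x ≡ 116 (mod 840).
Verify: 116 mod 15 = 11, 116 mod 21 = 11, 116 mod 8 = 4.

x ≡ 116 (mod 840).


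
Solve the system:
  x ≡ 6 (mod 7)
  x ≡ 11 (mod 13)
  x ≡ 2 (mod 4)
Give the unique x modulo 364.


Moduli 7, 13, 4 are pairwise coprime; by CRT there is a unique solution modulo M = 7 · 13 · 4 = 364.
Solve pairwise, accumulating the modulus:
  Start with x ≡ 6 (mod 7).
  Combine with x ≡ 11 (mod 13): since gcd(7, 13) = 1, we get a unique residue mod 91.
    Write x = 6 + 7·t and substitute into x ≡ 11 (mod 13): 7·t ≡ 11 − 6 = 5 (mod 13).
    The inverse of 7 mod 13 is 2 (since 7·2 = 14 = 1·13 + 1), so t ≡ 2·5 = 10 ≡ 10 (mod 13).
    Then x = 6 + 7·10 = 76, valid modulo lcm(7, 13) = 91: x ≡ 76 (mod 91).
  Combine with x ≡ 2 (mod 4): since gcd(91, 4) = 1, we get a unique residue mod 364.
    Write x = 76 + 91·t and substitute into x ≡ 2 (mod 4): 91·t ≡ 2 − 76 = -74 (mod 4).
    Reduce coefficients mod 4: 3·t ≡ 2 (mod 4).
    The inverse of 3 mod 4 is 3 (since 3·3 = 9 = 2·4 + 1), so t ≡ 3·2 = 6 ≡ 2 (mod 4).
    Then x = 76 + 91·2 = 258, valid modulo lcm(91, 4) = 364: x ≡ 258 (mod 364).
Verify: 258 mod 7 = 6 ✓, 258 mod 13 = 11 ✓, 258 mod 4 = 2 ✓.

x ≡ 258 (mod 364).


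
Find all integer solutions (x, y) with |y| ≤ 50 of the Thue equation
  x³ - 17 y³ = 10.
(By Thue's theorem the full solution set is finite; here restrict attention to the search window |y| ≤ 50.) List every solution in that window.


The equation is x³ - 17y³ = 10. For fixed y, x³ = 17·y³ + 10, so a solution requires the RHS to be a perfect cube.
Strategy: iterate y from -50 to 50, compute RHS = 17·y³ + 10, and check whether it is a (positive or negative) perfect cube.
Check small values of y:
  y = 0: RHS = 10 is not a perfect cube.
  y = 1: RHS = 27 = (3)³ ⇒ x = 3 works.
  y = -1: RHS = -7 is not a perfect cube.
  y = 2: RHS = 146 is not a perfect cube.
  y = -2: RHS = -126 is not a perfect cube.
  y = 3: RHS = 469 is not a perfect cube.
  y = -3: RHS = -449 is not a perfect cube.
Continuing the search up to |y| = 50 finds no further solutions beyond those listed.
Collected solutions: (3, 1).

Solutions (with |y| ≤ 50): (3, 1).


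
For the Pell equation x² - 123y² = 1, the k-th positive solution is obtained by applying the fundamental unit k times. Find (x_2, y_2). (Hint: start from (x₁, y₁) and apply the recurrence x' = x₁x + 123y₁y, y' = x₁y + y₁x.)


Step 1: Find the fundamental solution (x₁, y₁) of x² - 123y² = 1.
  Expand √123 as a continued fraction. a₀ = ⌊√123⌋ = 11; iterate m_{k+1} = d_k·a_k − m_k, d_{k+1} = (123 − m_{k+1}²)/d_k, a_{k+1} = ⌊(a₀ + m_{k+1})/d_{k+1}⌋ (starting m₀ = 0, d₀ = 1), with convergents p_k = a_k·p_{k-1} + p_{k-2}, q_k = a_k·q_{k-1} + q_{k-2} (p₋₁ = 1, q₋₁ = 0):
  k = 0: a₀ = 11; p₀/q₀ = 11/1; p₀² − 123·q₀² = 121 − 123 = -2.
  k = 1: m = 11, d = 2, a = ⌊(11 + 11)/2⌋ = 11; p/q = (11·11 + 1)/(11·1 + 0) = 122/11; p² − 123·q² = 14884 − 14883 = 1.
  The first convergent with p² − 123·q² = 1 gives the fundamental solution (x₁, y₁) = (122, 11).
Step 2: Apply the recurrence (x_{n+1}, y_{n+1}) = (x₁x_n + 123y₁y_n, x₁y_n + y₁x_n) repeatedly.
  From (x_1, y_1) = (122, 11): x_2 = 122·122 + 123·11·11 = 29767; y_2 = 122·11 + 11·122 = 2684.
Step 3: Verify x_2² - 123·y_2² = 886074289 - 886074288 = 1 (should be 1). ✓

(x_1, y_1) = (122, 11); (x_2, y_2) = (29767, 2684).


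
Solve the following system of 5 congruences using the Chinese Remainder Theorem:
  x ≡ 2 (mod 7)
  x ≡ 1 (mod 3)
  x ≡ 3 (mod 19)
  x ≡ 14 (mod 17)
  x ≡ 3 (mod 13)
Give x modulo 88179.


Product of moduli M = 7 · 3 · 19 · 17 · 13 = 88179.
Merge one congruence at a time:
  Start: x ≡ 2 (mod 7).
  Combine with x ≡ 1 (mod 3); new modulus lcm = 21.
    Write x = 2 + 7·t and substitute into x ≡ 1 (mod 3): 7·t ≡ 1 − 2 = -1 (mod 3).
    Reduce coefficients mod 3: 1·t ≡ 2 (mod 3).
    So t ≡ 2 (mod 3).
    Then x = 2 + 7·2 = 16, valid modulo lcm(7, 3) = 21: x ≡ 16 (mod 21).
  Combine with x ≡ 3 (mod 19); new modulus lcm = 399.
    Write x = 16 + 21·t and substitute into x ≡ 3 (mod 19): 21·t ≡ 3 − 16 = -13 (mod 19).
    Reduce coefficients mod 19: 2·t ≡ 6 (mod 19).
    The inverse of 2 mod 19 is 10 (since 2·10 = 20 = 1·19 + 1), so t ≡ 10·6 = 60 ≡ 3 (mod 19).
    Then x = 16 + 21·3 = 79, valid modulo lcm(21, 19) = 399: x ≡ 79 (mod 399).
  Combine with x ≡ 14 (mod 17); new modulus lcm = 6783.
    Write x = 79 + 399·t and substitute into x ≡ 14 (mod 17): 399·t ≡ 14 − 79 = -65 (mod 17).
    Reduce coefficients mod 17: 8·t ≡ 3 (mod 17).
    The inverse of 8 mod 17 is 15 (since 8·15 = 120 = 7·17 + 1), so t ≡ 15·3 = 45 ≡ 11 (mod 17).
    Then x = 79 + 399·11 = 4468, valid modulo lcm(399, 17) = 6783: x ≡ 4468 (mod 6783).
  Combine with x ≡ 3 (mod 13); new modulus lcm = 88179.
    Write x = 4468 + 6783·t and substitute into x ≡ 3 (mod 13): 6783·t ≡ 3 − 4468 = -4465 (mod 13).
    Reduce coefficients mod 13: 10·t ≡ 7 (mod 13).
    The inverse of 10 mod 13 is 4 (since 10·4 = 40 = 3·13 + 1), so t ≡ 4·7 = 28 ≡ 2 (mod 13).
    Then x = 4468 + 6783·2 = 18034, valid modulo lcm(6783, 13) = 88179: x ≡ 18034 (mod 88179).
Verify against each original: 18034 mod 7 = 2, 18034 mod 3 = 1, 18034 mod 19 = 3, 18034 mod 17 = 14, 18034 mod 13 = 3.

x ≡ 18034 (mod 88179).


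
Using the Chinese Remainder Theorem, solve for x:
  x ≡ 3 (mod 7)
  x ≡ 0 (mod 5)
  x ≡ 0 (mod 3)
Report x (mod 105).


Moduli 7, 5, 3 are pairwise coprime; by CRT there is a unique solution modulo M = 7 · 5 · 3 = 105.
Solve pairwise, accumulating the modulus:
  Start with x ≡ 3 (mod 7).
  Combine with x ≡ 0 (mod 5): since gcd(7, 5) = 1, we get a unique residue mod 35.
    Write x = 3 + 7·t and substitute into x ≡ 0 (mod 5): 7·t ≡ 0 − 3 = -3 (mod 5).
    Reduce coefficients mod 5: 2·t ≡ 2 (mod 5).
    The inverse of 2 mod 5 is 3 (since 2·3 = 6 = 1·5 + 1), so t ≡ 3·2 = 6 ≡ 1 (mod 5).
    Then x = 3 + 7·1 = 10, valid modulo lcm(7, 5) = 35: x ≡ 10 (mod 35).
  Combine with x ≡ 0 (mod 3): since gcd(35, 3) = 1, we get a unique residue mod 105.
    Write x = 10 + 35·t and substitute into x ≡ 0 (mod 3): 35·t ≡ 0 − 10 = -10 (mod 3).
    Reduce coefficients mod 3: 2·t ≡ 2 (mod 3).
    The inverse of 2 mod 3 is 2 (since 2·2 = 4 = 1·3 + 1), so t ≡ 2·2 = 4 ≡ 1 (mod 3).
    Then x = 10 + 35·1 = 45, valid modulo lcm(35, 3) = 105: x ≡ 45 (mod 105).
Verify: 45 mod 7 = 3 ✓, 45 mod 5 = 0 ✓, 45 mod 3 = 0 ✓.

x ≡ 45 (mod 105).


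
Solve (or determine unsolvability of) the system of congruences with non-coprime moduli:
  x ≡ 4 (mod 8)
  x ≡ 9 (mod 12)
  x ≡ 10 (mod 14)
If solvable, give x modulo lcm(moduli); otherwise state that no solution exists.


Moduli 8, 12, 14 are not pairwise coprime, so CRT works modulo lcm(m_i) when all pairwise compatibility conditions hold.
Pairwise compatibility: gcd(m_i, m_j) must divide a_i - a_j for every pair.
Merge one congruence at a time:
  Start: x ≡ 4 (mod 8).
  Combine with x ≡ 9 (mod 12): gcd(8, 12) = 4, and 9 - 4 = 5 is NOT divisible by 4.
    ⇒ system is inconsistent (no integer solution).

No solution (the system is inconsistent).


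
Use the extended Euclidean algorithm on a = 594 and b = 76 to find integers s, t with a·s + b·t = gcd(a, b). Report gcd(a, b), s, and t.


Euclidean algorithm on (594, 76) — divide until remainder is 0:
  594 = 7 · 76 + 62
  76 = 1 · 62 + 14
  62 = 4 · 14 + 6
  14 = 2 · 6 + 2
  6 = 3 · 2 + 0
gcd(594, 76) = 2.
Track Bezout coefficients alongside the remainders: start with r₀ = 594 = a·1 + b·0 (s = 1, t = 0) and r₁ = 76 = a·0 + b·1 (s = 0, t = 1); each new remainder r_{k+1} = r_{k-1} − q_k·r_k inherits s_{k+1} = s_{k-1} − q_k·s_k, t_{k+1} = t_{k-1} − q_k·t_k, so r_k = a·s_k + b·t_k at every step:
  q = 7: r = 62, s = 1 − 7·0 = 1, t = 0 − 7·1 = -7  (check: 594·1 + 76·(-7) = 62)
  q = 1: r = 14, s = 0 − 1·1 = -1, t = 1 − 1·(-7) = 8  (check: 594·(-1) + 76·8 = 14)
  q = 4: r = 6, s = 1 − 4·(-1) = 5, t = -7 − 4·8 = -39  (check: 594·5 + 76·(-39) = 6)
  q = 2: r = 2, s = -1 − 2·5 = -11, t = 8 − 2·(-39) = 86  (check: 594·(-11) + 76·86 = 2)
The row with r = 2 (the gcd) gives the Bezout coefficients s = -11, t = 86.
Result: 594 · (-11) + 76 · (86) = 2.

gcd(594, 76) = 2; s = -11, t = 86 (check: 594·(-11) + 76·86 = 2).


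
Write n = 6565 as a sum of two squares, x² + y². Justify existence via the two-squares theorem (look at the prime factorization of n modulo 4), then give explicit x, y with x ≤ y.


Step 1: Factor n = 6565 = 5 · 13 · 101.
Step 2: Check the mod-4 condition on each prime factor: 5 ≡ 1 (mod 4), exponent 1; 13 ≡ 1 (mod 4), exponent 1; 101 ≡ 1 (mod 4), exponent 1.
All primes ≡ 3 (mod 4) appear to even exponent (or don't appear), so by the two-squares theorem n IS expressible as a sum of two squares.
Step 3: Build a representation. Here n = 5 · 13 · 101 is a product of primes ≡ 1 (mod 4). Each prime p ≡ 1 (mod 4) is itself a sum of two squares; find a² by testing p − a² for a perfect square:
  5: 5 − 1² = 4 = 2² ⇒ 5 = 1² + 2².
  13: 13 − 1² = 12, 13 − 2² = 9 = 3² ⇒ 13 = 2² + 3².
  101: 101 − 1² = 100 = 10² ⇒ 101 = 1² + 10².
  Combine using the Brahmagupta–Fibonacci identity (a² + b²)(c² + d²) = (ac − bd)² + (ad + bc)² = (ac + bd)² + (ad − bc)²:
  5 · 13 = 65: from (1² + 2²)(2² + 3²), take (1·2 − 2·3, 1·3 + 2·2) = (2 − 6, 3 + 4) = (-4, 7); dropping signs (only squares matter) gives (4, 7); check 4² + 7² = 16 + 49 = 65 ✓.
  65 · 101 = 6565: from (4² + 7²)(1² + 10²), take (4·1 − 7·10, 4·10 + 7·1) = (4 − 70, 40 + 7) = (-66, 47); dropping signs (only squares matter) gives (66, 47); check 66² + 47² = 4356 + 2209 = 6565 ✓.
Step 4: Order so x ≤ y and verify: 47² + 66² = 2209 + 4356 = 6565 = n. ✓

n = 6565 = 47² + 66² (one valid representation with x ≤ y).


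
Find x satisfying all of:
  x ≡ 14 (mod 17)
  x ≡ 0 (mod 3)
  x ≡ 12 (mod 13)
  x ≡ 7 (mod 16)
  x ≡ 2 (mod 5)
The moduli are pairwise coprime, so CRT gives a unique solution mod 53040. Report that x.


Product of moduli M = 17 · 3 · 13 · 16 · 5 = 53040.
Merge one congruence at a time:
  Start: x ≡ 14 (mod 17).
  Combine with x ≡ 0 (mod 3); new modulus lcm = 51.
    Write x = 14 + 17·t and substitute into x ≡ 0 (mod 3): 17·t ≡ 0 − 14 = -14 (mod 3).
    Reduce coefficients mod 3: 2·t ≡ 1 (mod 3).
    The inverse of 2 mod 3 is 2 (since 2·2 = 4 = 1·3 + 1), so t ≡ 2·1 = 2 ≡ 2 (mod 3).
    Then x = 14 + 17·2 = 48, valid modulo lcm(17, 3) = 51: x ≡ 48 (mod 51).
  Combine with x ≡ 12 (mod 13); new modulus lcm = 663.
    Write x = 48 + 51·t and substitute into x ≡ 12 (mod 13): 51·t ≡ 12 − 48 = -36 (mod 13).
    Reduce coefficients mod 13: 12·t ≡ 3 (mod 13).
    The inverse of 12 mod 13 is 12 (since 12·12 = 144 = 11·13 + 1), so t ≡ 12·3 = 36 ≡ 10 (mod 13).
    Then x = 48 + 51·10 = 558, valid modulo lcm(51, 13) = 663: x ≡ 558 (mod 663).
  Combine with x ≡ 7 (mod 16); new modulus lcm = 10608.
    Write x = 558 + 663·t and substitute into x ≡ 7 (mod 16): 663·t ≡ 7 − 558 = -551 (mod 16).
    Reduce coefficients mod 16: 7·t ≡ 9 (mod 16).
    The inverse of 7 mod 16 is 7 (since 7·7 = 49 = 3·16 + 1), so t ≡ 7·9 = 63 ≡ 15 (mod 16).
    Then x = 558 + 663·15 = 10503, valid modulo lcm(663, 16) = 10608: x ≡ 10503 (mod 10608).
  Combine with x ≡ 2 (mod 5); new modulus lcm = 53040.
    Write x = 10503 + 10608·t and substitute into x ≡ 2 (mod 5): 10608·t ≡ 2 − 10503 = -10501 (mod 5).
    Reduce coefficients mod 5: 3·t ≡ 4 (mod 5).
    The inverse of 3 mod 5 is 2 (since 3·2 = 6 = 1·5 + 1), so t ≡ 2·4 = 8 ≡ 3 (mod 5).
    Then x = 10503 + 10608·3 = 42327, valid modulo lcm(10608, 5) = 53040: x ≡ 42327 (mod 53040).
Verify against each original: 42327 mod 17 = 14, 42327 mod 3 = 0, 42327 mod 13 = 12, 42327 mod 16 = 7, 42327 mod 5 = 2.

x ≡ 42327 (mod 53040).


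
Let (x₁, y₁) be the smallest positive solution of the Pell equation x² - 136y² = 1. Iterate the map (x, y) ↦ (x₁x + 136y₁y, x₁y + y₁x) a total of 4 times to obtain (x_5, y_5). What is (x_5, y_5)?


Step 1: Find the fundamental solution (x₁, y₁) of x² - 136y² = 1.
  Expand √136 as a continued fraction. a₀ = ⌊√136⌋ = 11; iterate m_{k+1} = d_k·a_k − m_k, d_{k+1} = (136 − m_{k+1}²)/d_k, a_{k+1} = ⌊(a₀ + m_{k+1})/d_{k+1}⌋ (starting m₀ = 0, d₀ = 1), with convergents p_k = a_k·p_{k-1} + p_{k-2}, q_k = a_k·q_{k-1} + q_{k-2} (p₋₁ = 1, q₋₁ = 0):
  k = 0: a₀ = 11; p₀/q₀ = 11/1; p₀² − 136·q₀² = 121 − 136 = -15.
  k = 1: m = 11, d = 15, a = ⌊(11 + 11)/15⌋ = 1; p/q = (1·11 + 1)/(1·1 + 0) = 12/1; p² − 136·q² = 144 − 136 = 8.
  k = 2: m = 4, d = 8, a = ⌊(11 + 4)/8⌋ = 1; p/q = (1·12 + 11)/(1·1 + 1) = 23/2; p² − 136·q² = 529 − 544 = -15.
  k = 3: m = 4, d = 15, a = ⌊(11 + 4)/15⌋ = 1; p/q = (1·23 + 12)/(1·2 + 1) = 35/3; p² − 136·q² = 1225 − 1224 = 1.
  The first convergent with p² − 136·q² = 1 gives the fundamental solution (x₁, y₁) = (35, 3).
Step 2: Apply the recurrence (x_{n+1}, y_{n+1}) = (x₁x_n + 136y₁y_n, x₁y_n + y₁x_n) repeatedly.
  From (x_1, y_1) = (35, 3): x_2 = 35·35 + 136·3·3 = 2449; y_2 = 35·3 + 3·35 = 210.
  From (x_2, y_2) = (2449, 210): x_3 = 35·2449 + 136·3·210 = 171395; y_3 = 35·210 + 3·2449 = 14697.
  From (x_3, y_3) = (171395, 14697): x_4 = 35·171395 + 136·3·14697 = 11995201; y_4 = 35·14697 + 3·171395 = 1028580.
  From (x_4, y_4) = (11995201, 1028580): x_5 = 35·11995201 + 136·3·1028580 = 839492675; y_5 = 35·1028580 + 3·11995201 = 71985903.
Step 3: Verify x_5² - 136·y_5² = 704747951378655625 - 704747951378655624 = 1 (should be 1). ✓

(x_1, y_1) = (35, 3); (x_5, y_5) = (839492675, 71985903).


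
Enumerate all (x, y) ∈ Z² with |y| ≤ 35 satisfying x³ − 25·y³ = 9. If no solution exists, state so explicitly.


The equation is x³ - 25y³ = 9. For fixed y, x³ = 25·y³ + 9, so a solution requires the RHS to be a perfect cube.
Strategy: iterate y from -35 to 35, compute RHS = 25·y³ + 9, and check whether it is a (positive or negative) perfect cube.
Check small values of y:
  y = 0: RHS = 9 is not a perfect cube.
  y = 1: RHS = 34 is not a perfect cube.
  y = -1: RHS = -16 is not a perfect cube.
  y = 2: RHS = 209 is not a perfect cube.
  y = -2: RHS = -191 is not a perfect cube.
  y = 3: RHS = 684 is not a perfect cube.
  y = -3: RHS = -666 is not a perfect cube.
Continuing the search up to |y| = 35 finds no solutions either.
No (x, y) in the scanned range satisfies the equation.

No integer solutions with |y| ≤ 35.


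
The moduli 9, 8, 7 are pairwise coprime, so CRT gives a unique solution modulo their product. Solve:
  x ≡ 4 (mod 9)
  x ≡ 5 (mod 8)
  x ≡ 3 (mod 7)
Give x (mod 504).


Moduli 9, 8, 7 are pairwise coprime; by CRT there is a unique solution modulo M = 9 · 8 · 7 = 504.
Solve pairwise, accumulating the modulus:
  Start with x ≡ 4 (mod 9).
  Combine with x ≡ 5 (mod 8): since gcd(9, 8) = 1, we get a unique residue mod 72.
    Write x = 4 + 9·t and substitute into x ≡ 5 (mod 8): 9·t ≡ 5 − 4 = 1 (mod 8).
    Reduce coefficients mod 8: 1·t ≡ 1 (mod 8).
    So t ≡ 1 (mod 8).
    Then x = 4 + 9·1 = 13, valid modulo lcm(9, 8) = 72: x ≡ 13 (mod 72).
  Combine with x ≡ 3 (mod 7): since gcd(72, 7) = 1, we get a unique residue mod 504.
    Write x = 13 + 72·t and substitute into x ≡ 3 (mod 7): 72·t ≡ 3 − 13 = -10 (mod 7).
    Reduce coefficients mod 7: 2·t ≡ 4 (mod 7).
    The inverse of 2 mod 7 is 4 (since 2·4 = 8 = 1·7 + 1), so t ≡ 4·4 = 16 ≡ 2 (mod 7).
    Then x = 13 + 72·2 = 157, valid modulo lcm(72, 7) = 504: x ≡ 157 (mod 504).
Verify: 157 mod 9 = 4 ✓, 157 mod 8 = 5 ✓, 157 mod 7 = 3 ✓.

x ≡ 157 (mod 504).


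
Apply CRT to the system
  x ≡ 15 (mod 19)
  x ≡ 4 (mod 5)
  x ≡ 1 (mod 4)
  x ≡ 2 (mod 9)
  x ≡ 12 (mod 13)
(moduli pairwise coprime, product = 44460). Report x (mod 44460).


Product of moduli M = 19 · 5 · 4 · 9 · 13 = 44460.
Merge one congruence at a time:
  Start: x ≡ 15 (mod 19).
  Combine with x ≡ 4 (mod 5); new modulus lcm = 95.
    Write x = 15 + 19·t and substitute into x ≡ 4 (mod 5): 19·t ≡ 4 − 15 = -11 (mod 5).
    Reduce coefficients mod 5: 4·t ≡ 4 (mod 5).
    The inverse of 4 mod 5 is 4 (since 4·4 = 16 = 3·5 + 1), so t ≡ 4·4 = 16 ≡ 1 (mod 5).
    Then x = 15 + 19·1 = 34, valid modulo lcm(19, 5) = 95: x ≡ 34 (mod 95).
  Combine with x ≡ 1 (mod 4); new modulus lcm = 380.
    Write x = 34 + 95·t and substitute into x ≡ 1 (mod 4): 95·t ≡ 1 − 34 = -33 (mod 4).
    Reduce coefficients mod 4: 3·t ≡ 3 (mod 4).
    The inverse of 3 mod 4 is 3 (since 3·3 = 9 = 2·4 + 1), so t ≡ 3·3 = 9 ≡ 1 (mod 4).
    Then x = 34 + 95·1 = 129, valid modulo lcm(95, 4) = 380: x ≡ 129 (mod 380).
  Combine with x ≡ 2 (mod 9); new modulus lcm = 3420.
    Write x = 129 + 380·t and substitute into x ≡ 2 (mod 9): 380·t ≡ 2 − 129 = -127 (mod 9).
    Reduce coefficients mod 9: 2·t ≡ 8 (mod 9).
    The inverse of 2 mod 9 is 5 (since 2·5 = 10 = 1·9 + 1), so t ≡ 5·8 = 40 ≡ 4 (mod 9).
    Then x = 129 + 380·4 = 1649, valid modulo lcm(380, 9) = 3420: x ≡ 1649 (mod 3420).
  Combine with x ≡ 12 (mod 13); new modulus lcm = 44460.
    Write x = 1649 + 3420·t and substitute into x ≡ 12 (mod 13): 3420·t ≡ 12 − 1649 = -1637 (mod 13).
    Reduce coefficients mod 13: 1·t ≡ 1 (mod 13).
    So t ≡ 1 (mod 13).
    Then x = 1649 + 3420·1 = 5069, valid modulo lcm(3420, 13) = 44460: x ≡ 5069 (mod 44460).
Verify against each original: 5069 mod 19 = 15, 5069 mod 5 = 4, 5069 mod 4 = 1, 5069 mod 9 = 2, 5069 mod 13 = 12.

x ≡ 5069 (mod 44460).


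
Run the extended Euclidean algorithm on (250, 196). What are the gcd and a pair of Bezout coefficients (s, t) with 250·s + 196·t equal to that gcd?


Euclidean algorithm on (250, 196) — divide until remainder is 0:
  250 = 1 · 196 + 54
  196 = 3 · 54 + 34
  54 = 1 · 34 + 20
  34 = 1 · 20 + 14
  20 = 1 · 14 + 6
  14 = 2 · 6 + 2
  6 = 3 · 2 + 0
gcd(250, 196) = 2.
Track Bezout coefficients alongside the remainders: start with r₀ = 250 = a·1 + b·0 (s = 1, t = 0) and r₁ = 196 = a·0 + b·1 (s = 0, t = 1); each new remainder r_{k+1} = r_{k-1} − q_k·r_k inherits s_{k+1} = s_{k-1} − q_k·s_k, t_{k+1} = t_{k-1} − q_k·t_k, so r_k = a·s_k + b·t_k at every step:
  q = 1: r = 54, s = 1 − 1·0 = 1, t = 0 − 1·1 = -1  (check: 250·1 + 196·(-1) = 54)
  q = 3: r = 34, s = 0 − 3·1 = -3, t = 1 − 3·(-1) = 4  (check: 250·(-3) + 196·4 = 34)
  q = 1: r = 20, s = 1 − 1·(-3) = 4, t = -1 − 1·4 = -5  (check: 250·4 + 196·(-5) = 20)
  q = 1: r = 14, s = -3 − 1·4 = -7, t = 4 − 1·(-5) = 9  (check: 250·(-7) + 196·9 = 14)
  q = 1: r = 6, s = 4 − 1·(-7) = 11, t = -5 − 1·9 = -14  (check: 250·11 + 196·(-14) = 6)
  q = 2: r = 2, s = -7 − 2·11 = -29, t = 9 − 2·(-14) = 37  (check: 250·(-29) + 196·37 = 2)
The row with r = 2 (the gcd) gives the Bezout coefficients s = -29, t = 37.
Result: 250 · (-29) + 196 · (37) = 2.

gcd(250, 196) = 2; s = -29, t = 37 (check: 250·(-29) + 196·37 = 2).


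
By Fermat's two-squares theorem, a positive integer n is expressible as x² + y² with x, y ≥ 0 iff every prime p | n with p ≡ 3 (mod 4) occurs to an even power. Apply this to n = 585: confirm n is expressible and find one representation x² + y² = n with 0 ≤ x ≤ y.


Step 1: Factor n = 585 = 3^2 · 5 · 13.
Step 2: Check the mod-4 condition on each prime factor: 3 ≡ 3 (mod 4), exponent 2 (must be even); 5 ≡ 1 (mod 4), exponent 1; 13 ≡ 1 (mod 4), exponent 1.
All primes ≡ 3 (mod 4) appear to even exponent (or don't appear), so by the two-squares theorem n IS expressible as a sum of two squares.
Step 3: Build a representation. Group n = k² · m with k = 3 and m = 5 · 13 = 65 (a product of primes ≡ 1 (mod 4)); a representation of m scales to one of n via (k·x)² + (k·y)² = k²(x² + y²). Each prime p ≡ 1 (mod 4) is itself a sum of two squares; find a² by testing p − a² for a perfect square:
  5: 5 − 1² = 4 = 2² ⇒ 5 = 1² + 2².
  13: 13 − 1² = 12, 13 − 2² = 9 = 3² ⇒ 13 = 2² + 3².
  Combine using the Brahmagupta–Fibonacci identity (a² + b²)(c² + d²) = (ac − bd)² + (ad + bc)² = (ac + bd)² + (ad − bc)²:
  5 · 13 = 65: from (1² + 2²)(2² + 3²), take (1·2 − 2·3, 1·3 + 2·2) = (2 − 6, 3 + 4) = (-4, 7); dropping signs (only squares matter) gives (4, 7); check 4² + 7² = 16 + 49 = 65 ✓.
  Scale by k = 3: (3·4, 3·7) = (12, 21).
Step 4: Order so x ≤ y and verify: 12² + 21² = 144 + 441 = 585 = n. ✓

n = 585 = 12² + 21² (one valid representation with x ≤ y).
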